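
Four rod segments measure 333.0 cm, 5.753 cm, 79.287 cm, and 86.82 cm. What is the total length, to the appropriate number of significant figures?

333.0 cm + 5.753 cm + 79.287 cm + 86.82 cm = 504.860 cm.
Addition/subtraction keeps the fewest decimal places: 333.0 → 1 decimal place, 5.753 → 3 decimal places, 79.287 → 3 decimal places, 86.82 → 2 decimal places; limit is 1.
Rounded to 1 decimal place: 504.9 cm.

504.9 cm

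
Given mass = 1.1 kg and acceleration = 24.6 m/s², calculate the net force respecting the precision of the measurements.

27 N

net force = 1.1 kg × 24.6 m/s² = 27.06 N.
1.1 has 2 significant figures; 24.6 has 3.
Division/multiplication keeps the fewest: 2 significant figures.
Rounded: 27 N.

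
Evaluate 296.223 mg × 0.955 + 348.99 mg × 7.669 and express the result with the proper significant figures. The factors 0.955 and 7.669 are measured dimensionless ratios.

2959 mg

296.223 × 0.955 = 282.892965 → 283 mg (3 s.f., last digit at the 10^0 place).
348.99 × 7.669 = 2676.40431 → 2.676 × 10³ mg (4 s.f., last digit at the 10^0 place).
Sum: 2959.297275 mg; keep the coarser place, 10^0.
Result: 2959 mg.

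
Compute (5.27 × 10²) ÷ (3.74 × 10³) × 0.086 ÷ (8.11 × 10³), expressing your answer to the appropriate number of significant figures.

1.5 × 10⁻⁶

(5.27 × 10²) ÷ (3.74 × 10³) × 0.086 ÷ (8.11 × 10³) = 0.00000149422710458…
Multiplication/division keeps the fewest significant figures: 5.27 × 10² → 3 s.f., 3.74 × 10³ → 3 s.f., 0.086 → 2 s.f., 8.11 × 10³ → 3 s.f.; limit is 2.
Rounded to 2 significant figures: 1.5 × 10⁻⁶.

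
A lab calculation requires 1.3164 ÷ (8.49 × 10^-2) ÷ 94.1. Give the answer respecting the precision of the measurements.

1.3164 ÷ (8.49 × 10^-2) ÷ 94.1 = 0.164774711513…
Multiplication/division keeps the fewest significant figures: 1.3164 → 5 s.f., 8.49 × 10^-2 → 3 s.f., 94.1 → 3 s.f.; limit is 3.
Rounded to 3 significant figures: 0.165.

0.165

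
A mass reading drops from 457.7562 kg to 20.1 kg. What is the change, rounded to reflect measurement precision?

437.7 kg

457.7562 kg − 20.1 kg = 437.6562 kg.
Addition/subtraction keeps the fewest decimal places: 457.7562 → 4 decimal places, 20.1 → 1 decimal place; limit is 1.
Rounded to 1 decimal place: 437.7 kg.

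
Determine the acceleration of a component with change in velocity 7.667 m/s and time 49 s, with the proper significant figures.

acceleration = 7.667 m/s ÷ 49 s = 0.156469387755… m/s².
7.667 has 4 significant figures; 49 has 2.
Division/multiplication keeps the fewest: 2 significant figures.
Rounded: 1.6 × 10⁻¹ m/s².

1.6 × 10⁻¹ m/s²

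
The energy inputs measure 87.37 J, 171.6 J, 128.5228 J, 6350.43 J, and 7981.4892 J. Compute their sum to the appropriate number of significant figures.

87.37 J + 171.6 J + 128.5228 J + 6350.43 J + 7981.4892 J = 14719.4120 J.
Addition/subtraction keeps the fewest decimal places: 87.37 → 2 decimal places, 171.6 → 1 decimal place, 128.5228 → 4 decimal places, 6350.43 → 2 decimal places, 7981.4892 → 4 decimal places; limit is 1.
Rounded to 1 decimal place: 1.47194 × 10⁴ J.

1.47194 × 10⁴ J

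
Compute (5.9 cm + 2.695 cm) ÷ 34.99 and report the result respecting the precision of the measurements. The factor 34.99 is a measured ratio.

5.9 cm + 2.695 cm = 8.595 cm; the sum is limited to 1 decimal place (2 s.f.).
Carrying full precision, 8.595 ÷ 34.99 = 0.245641611889… cm; 34.99 has 4 s.f., so the result keeps min(2, 4) = 2 s.f.
Rounded to 2 significant figures: 0.25 cm.

0.25 cm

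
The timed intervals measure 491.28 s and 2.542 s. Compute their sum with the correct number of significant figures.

493.82 s

491.28 s + 2.542 s = 493.822 s.
Addition/subtraction keeps the fewest decimal places: 491.28 → 2 decimal places, 2.542 → 3 decimal places; limit is 2.
Rounded to 2 decimal places: 493.82 s.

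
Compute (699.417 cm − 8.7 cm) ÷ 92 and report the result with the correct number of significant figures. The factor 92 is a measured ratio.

699.417 cm − 8.7 cm = 690.717 cm; the difference is limited to 1 decimal place (4 s.f.).
Carrying full precision, 690.717 ÷ 92 = 7.50779347826… cm; 92 has 2 s.f., so the result keeps min(4, 2) = 2 s.f.
Rounded to 2 significant figures: 7.5 cm.

7.5 cm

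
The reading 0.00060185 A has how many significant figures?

0.00060185: leading zeros are not significant; zeros between nonzero digits are significant.

5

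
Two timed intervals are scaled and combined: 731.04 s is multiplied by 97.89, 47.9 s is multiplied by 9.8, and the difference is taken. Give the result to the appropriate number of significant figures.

7.109 × 10⁴ s

731.04 × 97.89 = 71561.5056 → 7.156 × 10⁴ s (4 s.f., last digit at the 10^1 place).
47.9 × 9.8 = 469.42 → 4.7 × 10² s (2 s.f., last digit at the 10^1 place).
Difference: 71092.0856 s; keep the coarser place, 10^1.
Result: 7.109 × 10⁴ s.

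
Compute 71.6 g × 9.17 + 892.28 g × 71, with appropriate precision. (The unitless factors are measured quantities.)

6.4 × 10⁴ g

71.6 × 9.17 = 656.572 → 657 g (3 s.f., last digit at the 10^0 place).
892.28 × 71 = 63351.88 → 6.3 × 10⁴ g (2 s.f., last digit at the 10^3 place).
Sum: 64008.452 g; keep the coarser place, 10^3.
Result: 6.4 × 10⁴ g.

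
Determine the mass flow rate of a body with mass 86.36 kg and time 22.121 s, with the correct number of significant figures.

3.904 kg/s

mass flow rate = 86.36 kg ÷ 22.121 s = 3.90398264093… kg/s.
86.36 has 4 significant figures; 22.121 has 5.
Division/multiplication keeps the fewest: 4 significant figures.
Rounded: 3.904 kg/s.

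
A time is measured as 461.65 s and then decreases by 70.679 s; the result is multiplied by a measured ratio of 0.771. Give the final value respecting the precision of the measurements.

461.65 s − 70.679 s = 390.971 s; the difference is limited to 2 decimal places (5 s.f.).
Carrying full precision, 390.971 × 0.771 = 301.438641 s; 0.771 has 3 s.f., so the result keeps min(5, 3) = 3 s.f.
Rounded to 3 significant figures: 301 s.

301 s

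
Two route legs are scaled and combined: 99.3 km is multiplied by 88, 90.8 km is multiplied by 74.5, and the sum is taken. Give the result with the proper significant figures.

99.3 × 88 = 8738.4 → 8.7 × 10^3 km (2 s.f., last digit at the 10^2 place).
90.8 × 74.5 = 6764.6 → 6.76 × 10^3 km (3 s.f., last digit at the 10^1 place).
Sum: 15503 km; keep the coarser place, 10^2.
Result: 1.55 × 10^4 km.

1.55 × 10^4 km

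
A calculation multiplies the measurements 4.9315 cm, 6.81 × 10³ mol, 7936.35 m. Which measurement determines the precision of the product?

4.9315 cm → 5 s.f.; 6.81 × 10³ mol → 3 s.f.; 7936.35 m → 6 s.f.
The fewest is 3 significant figures, from 6.81 × 10³ mol.

6.81 × 10³ mol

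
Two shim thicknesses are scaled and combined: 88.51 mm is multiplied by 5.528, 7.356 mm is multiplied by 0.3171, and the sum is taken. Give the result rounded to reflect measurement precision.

4.916 × 10² mm

88.51 × 5.528 = 489.28328 → 489.3 mm (4 s.f., last digit at the 10^-1 place).
7.356 × 0.3171 = 2.3325876 → 2.333 mm (4 s.f., last digit at the 10^-3 place).
Sum: 491.6158676 mm; keep the coarser place, 10^-1.
Result: 4.916 × 10² mm.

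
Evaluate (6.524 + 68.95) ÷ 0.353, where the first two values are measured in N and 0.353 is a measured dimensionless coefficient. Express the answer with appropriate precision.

214 N

6.524 N + 68.95 N = 75.474 N; the sum is limited to 2 decimal places (4 s.f.).
Carrying full precision, 75.474 ÷ 0.353 = 213.807365439… N; 0.353 has 3 s.f., so the result keeps min(4, 3) = 3 s.f.
Rounded to 3 significant figures: 214 N.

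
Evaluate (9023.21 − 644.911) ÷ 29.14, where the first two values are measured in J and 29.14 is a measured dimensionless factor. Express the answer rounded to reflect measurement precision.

287.5 J

9023.21 J − 644.911 J = 8378.299 J; the difference is limited to 2 decimal places (6 s.f.).
Carrying full precision, 8378.299 ÷ 29.14 = 287.518840082… J; 29.14 has 4 s.f., so the result keeps min(6, 4) = 4 s.f.
Rounded to 4 significant figures: 287.5 J.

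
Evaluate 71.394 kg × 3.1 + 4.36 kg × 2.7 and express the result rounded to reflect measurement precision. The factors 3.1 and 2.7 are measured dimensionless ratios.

71.394 × 3.1 = 221.3214 → 2.2 × 10^2 kg (2 s.f., last digit at the 10^1 place).
4.36 × 2.7 = 11.772 → 12 kg (2 s.f., last digit at the 10^0 place).
Sum: 233.0934 kg; keep the coarser place, 10^1.
Result: 2.3 × 10^2 kg.

2.3 × 10^2 kg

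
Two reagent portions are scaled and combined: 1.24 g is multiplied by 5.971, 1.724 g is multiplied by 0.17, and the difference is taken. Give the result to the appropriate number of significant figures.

7.11 g

1.24 × 5.971 = 7.40404 → 7.40 g (3 s.f., last digit at the 10^-2 place).
1.724 × 0.17 = 0.29308 → 0.29 g (2 s.f., last digit at the 10^-2 place).
Difference: 7.11096 g; keep the coarser place, 10^-2.
Result: 7.11 g.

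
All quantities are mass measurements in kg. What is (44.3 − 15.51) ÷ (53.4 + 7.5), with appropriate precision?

0.473

44.3 − 15.51 = 28.79, limited to 1 d.p. → 3 s.f.; 53.4 + 7.5 = 60.9, limited to 1 d.p. → 3 s.f.
Carrying full precision, 28.79 ÷ 60.9 = 0.472742200328…; keep min(3, 3) = 3 s.f.
Rounded to 3 significant figures: 0.473.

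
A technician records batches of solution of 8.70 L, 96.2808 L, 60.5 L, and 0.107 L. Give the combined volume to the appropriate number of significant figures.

8.70 L + 96.2808 L + 60.5 L + 0.107 L = 165.5878 L.
Addition/subtraction keeps the fewest decimal places: 8.70 → 2 decimal places, 96.2808 → 4 decimal places, 60.5 → 1 decimal place, 0.107 → 3 decimal places; limit is 1.
Rounded to 1 decimal place: 165.6 L.

165.6 L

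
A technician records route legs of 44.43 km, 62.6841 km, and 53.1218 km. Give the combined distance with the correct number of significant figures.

1.6024 × 10^2 km

44.43 km + 62.6841 km + 53.1218 km = 160.2359 km.
Addition/subtraction keeps the fewest decimal places: 44.43 → 2 decimal places, 62.6841 → 4 decimal places, 53.1218 → 4 decimal places; limit is 2.
Rounded to 2 decimal places: 1.6024 × 10^2 km.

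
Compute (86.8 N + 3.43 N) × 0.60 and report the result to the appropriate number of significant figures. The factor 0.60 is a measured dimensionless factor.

54 N

86.8 N + 3.43 N = 90.23 N; the sum is limited to 1 decimal place (3 s.f.).
Carrying full precision, 90.23 × 0.60 = 54.138 N; 0.60 has 2 s.f., so the result keeps min(3, 2) = 2 s.f.
Rounded to 2 significant figures: 54 N.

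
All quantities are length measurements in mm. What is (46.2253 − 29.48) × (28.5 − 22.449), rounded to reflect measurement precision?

1.0 × 10² mm²

46.2253 − 29.48 = 16.7453, limited to 2 d.p. → 4 s.f.; 28.5 − 22.449 = 6.051, limited to 1 d.p. → 2 s.f.
Carrying full precision, 16.7453 × 6.051 = 101.3258103; keep min(4, 2) = 2 s.f.
Rounded to 2 significant figures: 1.0 × 10² mm².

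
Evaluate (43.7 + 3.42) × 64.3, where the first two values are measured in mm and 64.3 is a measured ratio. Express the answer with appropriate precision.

43.7 mm + 3.42 mm = 47.12 mm; the sum is limited to 1 decimal place (3 s.f.).
Carrying full precision, 47.12 × 64.3 = 3029.816 mm; 64.3 has 3 s.f., so the result keeps min(3, 3) = 3 s.f.
Rounded to 3 significant figures: 3.03 × 10³ mm.

3.03 × 10³ mm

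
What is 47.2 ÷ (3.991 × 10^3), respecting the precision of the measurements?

0.0118

47.2 ÷ (3.991 × 10^3) = 0.0118266098722…
Multiplication/division keeps the fewest significant figures: 47.2 → 3 s.f., 3.991 × 10^3 → 4 s.f.; limit is 3.
Rounded to 3 significant figures: 0.0118.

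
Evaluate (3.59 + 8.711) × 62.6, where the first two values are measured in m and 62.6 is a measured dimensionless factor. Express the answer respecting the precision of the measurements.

3.59 m + 8.711 m = 12.301 m; the sum is limited to 2 decimal places (4 s.f.).
Carrying full precision, 12.301 × 62.6 = 770.0426 m; 62.6 has 3 s.f., so the result keeps min(4, 3) = 3 s.f.
Rounded to 3 significant figures: 770. m.

770. m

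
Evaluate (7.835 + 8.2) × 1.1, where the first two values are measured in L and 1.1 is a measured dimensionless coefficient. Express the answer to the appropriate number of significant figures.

7.835 L + 8.2 L = 16.035 L; the sum is limited to 1 decimal place (3 s.f.).
Carrying full precision, 16.035 × 1.1 = 17.6385 L; 1.1 has 2 s.f., so the result keeps min(3, 2) = 2 s.f.
Rounded to 2 significant figures: 18 L.

18 L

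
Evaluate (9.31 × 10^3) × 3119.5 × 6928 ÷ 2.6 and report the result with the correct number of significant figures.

7.7 × 10^10

(9.31 × 10^3) × 3119.5 × 6928 ÷ 2.6 = 7.73872122154 × 10^10…
Multiplication/division keeps the fewest significant figures: 9.31 × 10^3 → 3 s.f., 3119.5 → 5 s.f., 6928 → 4 s.f., 2.6 → 2 s.f.; limit is 2.
Rounded to 2 significant figures: 7.7 × 10^10.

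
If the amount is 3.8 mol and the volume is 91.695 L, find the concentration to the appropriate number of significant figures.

concentration = 3.8 mol ÷ 91.695 L = 0.0414417361906… mol/L.
3.8 has 2 significant figures; 91.695 has 5.
Division/multiplication keeps the fewest: 2 significant figures.
Rounded: 4.1 × 10^-2 mol/L.

4.1 × 10^-2 mol/L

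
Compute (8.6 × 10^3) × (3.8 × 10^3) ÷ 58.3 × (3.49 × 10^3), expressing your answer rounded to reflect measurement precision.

2.0 × 10^9

(8.6 × 10^3) × (3.8 × 10^3) ÷ 58.3 × (3.49 × 10^3) = 1.95631560892 × 10^9…
Multiplication/division keeps the fewest significant figures: 8.6 × 10^3 → 2 s.f., 3.8 × 10^3 → 2 s.f., 58.3 → 3 s.f., 3.49 × 10^3 → 3 s.f.; limit is 2.
Rounded to 2 significant figures: 2.0 × 10^9.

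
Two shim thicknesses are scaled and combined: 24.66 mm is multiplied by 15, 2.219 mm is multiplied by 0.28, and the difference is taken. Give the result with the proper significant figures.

3.7 × 10² mm

24.66 × 15 = 369.9 → 3.7 × 10² mm (2 s.f., last digit at the 10^1 place).
2.219 × 0.28 = 0.62132 → 0.62 mm (2 s.f., last digit at the 10^-2 place).
Difference: 369.27868 mm; keep the coarser place, 10^1.
Result: 3.7 × 10² mm.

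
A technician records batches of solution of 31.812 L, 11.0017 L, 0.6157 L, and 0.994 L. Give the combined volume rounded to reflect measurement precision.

31.812 L + 11.0017 L + 0.6157 L + 0.994 L = 44.4234 L.
Addition/subtraction keeps the fewest decimal places: 31.812 → 3 decimal places, 11.0017 → 4 decimal places, 0.6157 → 4 decimal places, 0.994 → 3 decimal places; limit is 3.
Rounded to 3 decimal places: 44.423 L.

44.423 L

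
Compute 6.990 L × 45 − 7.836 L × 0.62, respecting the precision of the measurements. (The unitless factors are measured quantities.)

6.990 × 45 = 314.55 → 3.1 × 10^2 L (2 s.f., last digit at the 10^1 place).
7.836 × 0.62 = 4.85832 → 4.9 L (2 s.f., last digit at the 10^-1 place).
Difference: 309.69168 L; keep the coarser place, 10^1.
Result: 3.1 × 10^2 L.

3.1 × 10^2 L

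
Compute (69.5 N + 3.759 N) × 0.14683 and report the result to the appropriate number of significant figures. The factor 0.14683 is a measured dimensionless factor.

69.5 N + 3.759 N = 73.259 N; the sum is limited to 1 decimal place (3 s.f.).
Carrying full precision, 73.259 × 0.14683 = 10.75661897 N; 0.14683 has 5 s.f., so the result keeps min(3, 5) = 3 s.f.
Rounded to 3 significant figures: 10.8 N.

10.8 N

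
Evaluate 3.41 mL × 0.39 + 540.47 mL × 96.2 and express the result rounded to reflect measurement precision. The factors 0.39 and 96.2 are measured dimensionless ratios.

3.41 × 0.39 = 1.3299 → 1.3 mL (2 s.f., last digit at the 10^-1 place).
540.47 × 96.2 = 51993.214 → 5.20 × 10^4 mL (3 s.f., last digit at the 10^2 place).
Sum: 51994.5439 mL; keep the coarser place, 10^2.
Result: 5.20 × 10^4 mL.

5.20 × 10^4 mL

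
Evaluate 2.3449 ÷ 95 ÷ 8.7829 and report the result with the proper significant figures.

2.3449 ÷ 95 ÷ 8.7829 = 0.00281036535708…
Multiplication/division keeps the fewest significant figures: 2.3449 → 5 s.f., 95 → 2 s.f., 8.7829 → 5 s.f.; limit is 2.
Rounded to 2 significant figures: 0.0028.

0.0028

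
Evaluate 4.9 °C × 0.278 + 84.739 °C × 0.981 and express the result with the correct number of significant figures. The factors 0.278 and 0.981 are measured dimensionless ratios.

4.9 × 0.278 = 1.3622 → 1.4 °C (2 s.f., last digit at the 10^-1 place).
84.739 × 0.981 = 83.128959 → 83.1 °C (3 s.f., last digit at the 10^-1 place).
Sum: 84.491159 °C; keep the coarser place, 10^-1.
Result: 84.5 °C.

84.5 °C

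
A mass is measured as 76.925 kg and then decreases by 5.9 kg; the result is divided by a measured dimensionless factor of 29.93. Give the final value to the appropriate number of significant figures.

2.37 kg

76.925 kg − 5.9 kg = 71.025 kg; the difference is limited to 1 decimal place (3 s.f.).
Carrying full precision, 71.025 ÷ 29.93 = 2.37303708654… kg; 29.93 has 4 s.f., so the result keeps min(3, 4) = 3 s.f.
Rounded to 3 significant figures: 2.37 kg.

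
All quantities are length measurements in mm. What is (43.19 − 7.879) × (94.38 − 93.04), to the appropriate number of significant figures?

47.3 mm²

43.19 − 7.879 = 35.311, limited to 2 d.p. → 4 s.f.; 94.38 − 93.04 = 1.34, limited to 2 d.p. → 3 s.f.
Carrying full precision, 35.311 × 1.34 = 47.31674; keep min(4, 3) = 3 s.f.
Rounded to 3 significant figures: 47.3 mm².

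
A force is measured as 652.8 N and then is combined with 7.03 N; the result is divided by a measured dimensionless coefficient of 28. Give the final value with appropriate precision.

24 N

652.8 N + 7.03 N = 659.83 N; the sum is limited to 1 decimal place (4 s.f.).
Carrying full precision, 659.83 ÷ 28 = 23.5653571429… N; 28 has 2 s.f., so the result keeps min(4, 2) = 2 s.f.
Rounded to 2 significant figures: 24 N.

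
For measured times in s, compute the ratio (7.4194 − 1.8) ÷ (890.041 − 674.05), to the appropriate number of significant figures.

7.4194 − 1.8 = 5.6194, limited to 1 d.p. → 2 s.f.; 890.041 − 674.05 = 215.991, limited to 2 d.p. → 5 s.f.
Carrying full precision, 5.6194 ÷ 215.991 = 0.0260168247751…; keep min(2, 5) = 2 s.f.
Rounded to 2 significant figures: 0.026.

0.026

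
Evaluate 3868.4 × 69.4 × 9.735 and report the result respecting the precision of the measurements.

2.61 × 10⁶

3868.4 × 69.4 × 9.735 = 2613525.8556
Multiplication/division keeps the fewest significant figures: 3868.4 → 5 s.f., 69.4 → 3 s.f., 9.735 → 4 s.f.; limit is 3.
Rounded to 3 significant figures: 2.61 × 10⁶.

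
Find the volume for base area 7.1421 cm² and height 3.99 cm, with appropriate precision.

28.5 cm³

volume = 7.1421 cm² × 3.99 cm = 28.496979 cm³.
7.1421 has 5 significant figures; 3.99 has 3.
Division/multiplication keeps the fewest: 3 significant figures.
Rounded: 28.5 cm³.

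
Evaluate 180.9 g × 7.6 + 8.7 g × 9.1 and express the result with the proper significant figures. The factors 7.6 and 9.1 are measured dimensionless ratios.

180.9 × 7.6 = 1374.84 → 1.4 × 10^3 g (2 s.f., last digit at the 10^2 place).
8.7 × 9.1 = 79.17 → 79 g (2 s.f., last digit at the 10^0 place).
Sum: 1454.01 g; keep the coarser place, 10^2.
Result: 1.5 × 10^3 g.

1.5 × 10^3 g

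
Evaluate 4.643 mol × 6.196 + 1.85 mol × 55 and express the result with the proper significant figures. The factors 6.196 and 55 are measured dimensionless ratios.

4.643 × 6.196 = 28.768028 → 28.77 mol (4 s.f., last digit at the 10^-2 place).
1.85 × 55 = 101.75 → 1.0 × 10^2 mol (2 s.f., last digit at the 10^1 place).
Sum: 130.518028 mol; keep the coarser place, 10^1.
Result: 1.3 × 10^2 mol.

1.3 × 10^2 mol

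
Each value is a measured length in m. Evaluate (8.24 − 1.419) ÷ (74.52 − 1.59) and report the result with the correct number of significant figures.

8.24 − 1.419 = 6.821, limited to 2 d.p. → 3 s.f.; 74.52 − 1.59 = 72.93, limited to 2 d.p. → 4 s.f.
Carrying full precision, 6.821 ÷ 72.93 = 0.0935280405869…; keep min(3, 4) = 3 s.f.
Rounded to 3 significant figures: 0.0935.

0.0935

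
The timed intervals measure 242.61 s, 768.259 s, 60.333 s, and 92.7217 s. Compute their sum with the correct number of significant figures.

1163.92 s

242.61 s + 768.259 s + 60.333 s + 92.7217 s = 1163.9237 s.
Addition/subtraction keeps the fewest decimal places: 242.61 → 2 decimal places, 768.259 → 3 decimal places, 60.333 → 3 decimal places, 92.7217 → 4 decimal places; limit is 2.
Rounded to 2 decimal places: 1163.92 s.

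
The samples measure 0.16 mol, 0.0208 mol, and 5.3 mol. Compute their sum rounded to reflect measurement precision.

0.16 mol + 0.0208 mol + 5.3 mol = 5.4808 mol.
Addition/subtraction keeps the fewest decimal places: 0.16 → 2 decimal places, 0.0208 → 4 decimal places, 5.3 → 1 decimal place; limit is 1.
Rounded to 1 decimal place: 5.5 mol.

5.5 mol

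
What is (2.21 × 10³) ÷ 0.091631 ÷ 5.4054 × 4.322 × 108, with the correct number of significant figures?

2.08 × 10⁶

(2.21 × 10³) ÷ 0.091631 ÷ 5.4054 × 4.322 × 108 = 2082718.27702…
Multiplication/division keeps the fewest significant figures: 2.21 × 10³ → 3 s.f., 0.091631 → 5 s.f., 5.4054 → 5 s.f., 4.322 → 4 s.f., 108 → 3 s.f.; limit is 3.
Rounded to 3 significant figures: 2.08 × 10⁶.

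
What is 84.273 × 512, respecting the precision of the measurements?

4.31 × 10^4

84.273 × 512 = 43147.776
Multiplication/division keeps the fewest significant figures: 84.273 → 5 s.f., 512 → 3 s.f.; limit is 3.
Rounded to 3 significant figures: 4.31 × 10^4.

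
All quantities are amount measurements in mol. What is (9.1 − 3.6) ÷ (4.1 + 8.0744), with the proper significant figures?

9.1 − 3.6 = 5.5, limited to 1 d.p. → 2 s.f.; 4.1 + 8.0744 = 12.1744, limited to 1 d.p. → 3 s.f.
Carrying full precision, 5.5 ÷ 12.1744 = 0.45176764358…; keep min(2, 3) = 2 s.f.
Rounded to 2 significant figures: 4.5 × 10^-1.

4.5 × 10^-1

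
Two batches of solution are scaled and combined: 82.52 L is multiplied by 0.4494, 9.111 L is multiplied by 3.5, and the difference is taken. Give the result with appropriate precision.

82.52 × 0.4494 = 37.084488 → 37.08 L (4 s.f., last digit at the 10^-2 place).
9.111 × 3.5 = 31.8885 → 32 L (2 s.f., last digit at the 10^0 place).
Difference: 5.195988 L; keep the coarser place, 10^0.
Result: 5 L.

5 L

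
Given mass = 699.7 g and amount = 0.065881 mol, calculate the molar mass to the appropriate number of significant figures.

molar mass = 699.7 g ÷ 0.065881 mol = 10620.6645315… g/mol.
699.7 has 4 significant figures; 0.065881 has 5.
Division/multiplication keeps the fewest: 4 significant figures.
Rounded: 1.062 × 10^4 g/mol.

1.062 × 10^4 g/mol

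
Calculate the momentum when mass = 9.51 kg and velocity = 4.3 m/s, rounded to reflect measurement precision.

momentum = 9.51 kg × 4.3 m/s = 40.893 kg·m/s.
9.51 has 3 significant figures; 4.3 has 2.
Division/multiplication keeps the fewest: 2 significant figures.
Rounded: 41 kg·m/s.

41 kg·m/s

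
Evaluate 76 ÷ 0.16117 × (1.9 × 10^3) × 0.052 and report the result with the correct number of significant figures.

4.7 × 10^4

76 ÷ 0.16117 × (1.9 × 10^3) × 0.052 = 46589.3156295…
Multiplication/division keeps the fewest significant figures: 76 → 2 s.f., 0.16117 → 5 s.f., 1.9 × 10^3 → 2 s.f., 0.052 → 2 s.f.; limit is 2.
Rounded to 2 significant figures: 4.7 × 10^4.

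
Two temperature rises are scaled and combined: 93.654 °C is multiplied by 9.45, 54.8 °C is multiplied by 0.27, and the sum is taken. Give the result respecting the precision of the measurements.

93.654 × 9.45 = 885.0303 → 885 °C (3 s.f., last digit at the 10^0 place).
54.8 × 0.27 = 14.796 → 15 °C (2 s.f., last digit at the 10^0 place).
Sum: 899.8263 °C; keep the coarser place, 10^0.
Result: 900. °C.

900. °C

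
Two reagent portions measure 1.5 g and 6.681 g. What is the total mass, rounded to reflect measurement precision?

1.5 g + 6.681 g = 8.181 g.
Addition/subtraction keeps the fewest decimal places: 1.5 → 1 decimal place, 6.681 → 3 decimal places; limit is 1.
Rounded to 1 decimal place: 8.2 g.

8.2 g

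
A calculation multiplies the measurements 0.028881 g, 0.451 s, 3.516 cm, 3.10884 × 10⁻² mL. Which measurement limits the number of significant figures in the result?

0.028881 g → 5 s.f.; 0.451 s → 3 s.f.; 3.516 cm → 4 s.f.; 3.10884 × 10⁻² mL → 6 s.f.
The fewest is 3 significant figures, from 0.451 s.

0.451 s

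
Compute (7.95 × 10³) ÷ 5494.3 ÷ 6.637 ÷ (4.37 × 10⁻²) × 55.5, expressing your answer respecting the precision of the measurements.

(7.95 × 10³) ÷ 5494.3 ÷ 6.637 ÷ (4.37 × 10⁻²) × 55.5 = 276.881850008…
Multiplication/division keeps the fewest significant figures: 7.95 × 10³ → 3 s.f., 5494.3 → 5 s.f., 6.637 → 4 s.f., 4.37 × 10⁻² → 3 s.f., 55.5 → 3 s.f.; limit is 3.
Rounded to 3 significant figures: 277.

277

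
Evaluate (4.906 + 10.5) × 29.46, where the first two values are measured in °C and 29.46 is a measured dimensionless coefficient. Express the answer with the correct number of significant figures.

4.906 °C + 10.5 °C = 15.406 °C; the sum is limited to 1 decimal place (3 s.f.).
Carrying full precision, 15.406 × 29.46 = 453.86076 °C; 29.46 has 4 s.f., so the result keeps min(3, 4) = 3 s.f.
Rounded to 3 significant figures: 454 °C.

454 °C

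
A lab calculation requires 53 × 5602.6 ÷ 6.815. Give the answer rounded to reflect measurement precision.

4.4 × 10⁴

53 × 5602.6 ÷ 6.815 = 43571.2105649…
Multiplication/division keeps the fewest significant figures: 53 → 2 s.f., 5602.6 → 5 s.f., 6.815 → 4 s.f.; limit is 2.
Rounded to 2 significant figures: 4.4 × 10⁴.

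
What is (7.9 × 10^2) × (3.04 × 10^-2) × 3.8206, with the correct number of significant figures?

(7.9 × 10^2) × (3.04 × 10^-2) × 3.8206 = 91.7555296
Multiplication/division keeps the fewest significant figures: 7.9 × 10^2 → 2 s.f., 3.04 × 10^-2 → 3 s.f., 3.8206 → 5 s.f.; limit is 2.
Rounded to 2 significant figures: 92.

92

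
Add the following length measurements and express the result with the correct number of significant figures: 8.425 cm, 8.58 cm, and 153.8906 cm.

170.90 cm

8.425 cm + 8.58 cm + 153.8906 cm = 170.8956 cm.
Addition/subtraction keeps the fewest decimal places: 8.425 → 3 decimal places, 8.58 → 2 decimal places, 153.8906 → 4 decimal places; limit is 2.
Rounded to 2 decimal places: 170.90 cm.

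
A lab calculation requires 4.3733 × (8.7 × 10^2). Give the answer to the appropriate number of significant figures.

4.3733 × (8.7 × 10^2) = 3804.771
Multiplication/division keeps the fewest significant figures: 4.3733 → 5 s.f., 8.7 × 10^2 → 2 s.f.; limit is 2.
Rounded to 2 significant figures: 3.8 × 10^3.

3.8 × 10^3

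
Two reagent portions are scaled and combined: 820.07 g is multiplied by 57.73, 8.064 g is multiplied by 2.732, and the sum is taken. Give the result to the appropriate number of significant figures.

4.736 × 10⁴ g

820.07 × 57.73 = 47342.6411 → 4.734 × 10⁴ g (4 s.f., last digit at the 10^1 place).
8.064 × 2.732 = 22.030848 → 22.03 g (4 s.f., last digit at the 10^-2 place).
Sum: 47364.671948 g; keep the coarser place, 10^1.
Result: 4.736 × 10⁴ g.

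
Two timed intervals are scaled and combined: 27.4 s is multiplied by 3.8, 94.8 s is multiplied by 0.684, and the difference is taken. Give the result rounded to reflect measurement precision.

4 × 10¹ s

27.4 × 3.8 = 104.12 → 1.0 × 10² s (2 s.f., last digit at the 10^1 place).
94.8 × 0.684 = 64.8432 → 64.8 s (3 s.f., last digit at the 10^-1 place).
Difference: 39.2768 s; keep the coarser place, 10^1.
Result: 4 × 10¹ s.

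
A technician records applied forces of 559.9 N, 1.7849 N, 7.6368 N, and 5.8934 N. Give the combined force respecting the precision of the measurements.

575.2 N

559.9 N + 1.7849 N + 7.6368 N + 5.8934 N = 575.2151 N.
Addition/subtraction keeps the fewest decimal places: 559.9 → 1 decimal place, 1.7849 → 4 decimal places, 7.6368 → 4 decimal places, 5.8934 → 4 decimal places; limit is 1.
Rounded to 1 decimal place: 575.2 N.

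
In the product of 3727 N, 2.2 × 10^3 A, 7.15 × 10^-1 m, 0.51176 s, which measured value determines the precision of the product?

3727 N → 4 s.f.; 2.2 × 10^3 A → 2 s.f.; 7.15 × 10^-1 m → 3 s.f.; 0.51176 s → 5 s.f.
The fewest is 2 significant figures, from 2.2 × 10^3 A.

2.2 × 10^3 A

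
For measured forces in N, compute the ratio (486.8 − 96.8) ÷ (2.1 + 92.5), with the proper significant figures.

486.8 − 96.8 = 390.0, limited to 1 d.p. → 4 s.f.; 2.1 + 92.5 = 94.6, limited to 1 d.p. → 3 s.f.
Carrying full precision, 390.0 ÷ 94.6 = 4.12262156448…; keep min(4, 3) = 3 s.f.
Rounded to 3 significant figures: 4.12.

4.12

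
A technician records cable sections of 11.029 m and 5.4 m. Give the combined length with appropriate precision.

16.4 m

11.029 m + 5.4 m = 16.429 m.
Addition/subtraction keeps the fewest decimal places: 11.029 → 3 decimal places, 5.4 → 1 decimal place; limit is 1.
Rounded to 1 decimal place: 16.4 m.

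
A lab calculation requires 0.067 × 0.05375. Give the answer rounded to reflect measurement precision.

0.067 × 0.05375 = 0.00360125
Multiplication/division keeps the fewest significant figures: 0.067 → 2 s.f., 0.05375 → 4 s.f.; limit is 2.
Rounded to 2 significant figures: 0.0036.

0.0036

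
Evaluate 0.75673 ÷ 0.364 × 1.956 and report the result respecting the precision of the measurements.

4.07

0.75673 ÷ 0.364 × 1.956 = 4.06638428571…
Multiplication/division keeps the fewest significant figures: 0.75673 → 5 s.f., 0.364 → 3 s.f., 1.956 → 4 s.f.; limit is 3.
Rounded to 3 significant figures: 4.07.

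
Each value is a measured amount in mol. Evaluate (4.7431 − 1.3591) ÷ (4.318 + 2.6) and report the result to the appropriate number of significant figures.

0.49

4.7431 − 1.3591 = 3.3840, limited to 4 d.p. → 5 s.f.; 4.318 + 2.6 = 6.918, limited to 1 d.p. → 2 s.f.
Carrying full precision, 3.3840 ÷ 6.918 = 0.489158716392…; keep min(5, 2) = 2 s.f.
Rounded to 2 significant figures: 0.49.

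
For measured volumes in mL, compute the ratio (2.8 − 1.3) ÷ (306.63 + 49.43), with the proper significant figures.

2.8 − 1.3 = 1.5, limited to 1 d.p. → 2 s.f.; 306.63 + 49.43 = 356.06, limited to 2 d.p. → 5 s.f.
Carrying full precision, 1.5 ÷ 356.06 = 0.00421277312812…; keep min(2, 5) = 2 s.f.
Rounded to 2 significant figures: 0.0042.

0.0042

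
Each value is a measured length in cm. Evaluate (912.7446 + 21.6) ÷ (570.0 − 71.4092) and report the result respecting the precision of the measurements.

1.874

912.7446 + 21.6 = 934.3446, limited to 1 d.p. → 4 s.f.; 570.0 − 71.4092 = 498.5908, limited to 1 d.p. → 4 s.f.
Carrying full precision, 934.3446 ÷ 498.5908 = 1.8739707993…; keep min(4, 4) = 4 s.f.
Rounded to 4 significant figures: 1.874.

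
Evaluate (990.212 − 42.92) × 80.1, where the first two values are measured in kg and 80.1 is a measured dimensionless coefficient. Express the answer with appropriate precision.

990.212 kg − 42.92 kg = 947.292 kg; the difference is limited to 2 decimal places (5 s.f.).
Carrying full precision, 947.292 × 80.1 = 75878.0892 kg; 80.1 has 3 s.f., so the result keeps min(5, 3) = 3 s.f.
Rounded to 3 significant figures: 7.59 × 10⁴ kg.

7.59 × 10⁴ kg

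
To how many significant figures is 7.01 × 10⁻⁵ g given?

7.01 × 10⁻⁵: in scientific notation every digit of the coefficient is significant.

3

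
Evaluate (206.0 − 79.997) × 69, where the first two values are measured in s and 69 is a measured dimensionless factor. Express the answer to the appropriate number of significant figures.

206.0 s − 79.997 s = 126.003 s; the difference is limited to 1 decimal place (4 s.f.).
Carrying full precision, 126.003 × 69 = 8694.207 s; 69 has 2 s.f., so the result keeps min(4, 2) = 2 s.f.
Rounded to 2 significant figures: 8.7 × 10³ s.

8.7 × 10³ s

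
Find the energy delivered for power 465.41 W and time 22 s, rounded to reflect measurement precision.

energy delivered = 465.41 W × 22 s = 10239.02 J.
465.41 has 5 significant figures; 22 has 2.
Division/multiplication keeps the fewest: 2 significant figures.
Rounded: 1.0 × 10⁴ J.

1.0 × 10⁴ J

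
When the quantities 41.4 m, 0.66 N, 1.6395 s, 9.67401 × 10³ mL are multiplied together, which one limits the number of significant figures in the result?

0.66 N

41.4 m → 3 s.f.; 0.66 N → 2 s.f.; 1.6395 s → 5 s.f.; 9.67401 × 10³ mL → 6 s.f.
The fewest is 2 significant figures, from 0.66 N.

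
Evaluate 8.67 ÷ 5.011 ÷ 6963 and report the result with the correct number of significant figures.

2.48 × 10⁻⁴

8.67 ÷ 5.011 ÷ 6963 = 0.000248483925626…
Multiplication/division keeps the fewest significant figures: 8.67 → 3 s.f., 5.011 → 4 s.f., 6963 → 4 s.f.; limit is 3.
Rounded to 3 significant figures: 2.48 × 10⁻⁴.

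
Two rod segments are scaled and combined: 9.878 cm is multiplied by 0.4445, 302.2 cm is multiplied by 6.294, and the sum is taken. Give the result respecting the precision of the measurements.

9.878 × 0.4445 = 4.390771 → 4.391 cm (4 s.f., last digit at the 10^-3 place).
302.2 × 6.294 = 1902.0468 → 1902 cm (4 s.f., last digit at the 10^0 place).
Sum: 1906.437571 cm; keep the coarser place, 10^0.
Result: 1.906 × 10³ cm.

1.906 × 10³ cm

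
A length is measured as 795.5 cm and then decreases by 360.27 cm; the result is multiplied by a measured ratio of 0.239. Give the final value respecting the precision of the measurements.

795.5 cm − 360.27 cm = 435.23 cm; the difference is limited to 1 decimal place (4 s.f.).
Carrying full precision, 435.23 × 0.239 = 104.01997 cm; 0.239 has 3 s.f., so the result keeps min(4, 3) = 3 s.f.
Rounded to 3 significant figures: 104 cm.

104 cm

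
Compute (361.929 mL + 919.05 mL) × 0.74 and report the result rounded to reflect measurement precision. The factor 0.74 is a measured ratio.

361.929 mL + 919.05 mL = 1280.979 mL; the sum is limited to 2 decimal places (6 s.f.).
Carrying full precision, 1280.979 × 0.74 = 947.92446 mL; 0.74 has 2 s.f., so the result keeps min(6, 2) = 2 s.f.
Rounded to 2 significant figures: 9.5 × 10² mL.

9.5 × 10² mL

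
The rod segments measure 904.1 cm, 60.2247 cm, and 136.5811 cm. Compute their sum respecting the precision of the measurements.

904.1 cm + 60.2247 cm + 136.5811 cm = 1100.9058 cm.
Addition/subtraction keeps the fewest decimal places: 904.1 → 1 decimal place, 60.2247 → 4 decimal places, 136.5811 → 4 decimal places; limit is 1.
Rounded to 1 decimal place: 1100.9 cm.

1100.9 cm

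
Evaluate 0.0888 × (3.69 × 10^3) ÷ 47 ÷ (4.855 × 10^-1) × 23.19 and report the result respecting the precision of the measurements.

3.3 × 10^2

0.0888 × (3.69 × 10^3) ÷ 47 ÷ (4.855 × 10^-1) × 23.19 = 333.006712974…
Multiplication/division keeps the fewest significant figures: 0.0888 → 3 s.f., 3.69 × 10^3 → 3 s.f., 47 → 2 s.f., 4.855 × 10^-1 → 4 s.f., 23.19 → 4 s.f.; limit is 2.
Rounded to 2 significant figures: 3.3 × 10^2.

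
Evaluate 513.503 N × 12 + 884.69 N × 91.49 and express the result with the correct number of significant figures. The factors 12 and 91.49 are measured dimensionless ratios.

8.71 × 10⁴ N

513.503 × 12 = 6162.036 → 6.2 × 10³ N (2 s.f., last digit at the 10^2 place).
884.69 × 91.49 = 80940.2881 → 8.094 × 10⁴ N (4 s.f., last digit at the 10^1 place).
Sum: 87102.3241 N; keep the coarser place, 10^2.
Result: 8.71 × 10⁴ N.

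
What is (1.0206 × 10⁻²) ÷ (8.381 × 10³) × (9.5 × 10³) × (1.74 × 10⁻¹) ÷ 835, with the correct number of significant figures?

2.4 × 10⁻⁶

(1.0206 × 10⁻²) ÷ (8.381 × 10³) × (9.5 × 10³) × (1.74 × 10⁻¹) ÷ 835 = 0.0000024107162837…
Multiplication/division keeps the fewest significant figures: 1.0206 × 10⁻² → 5 s.f., 8.381 × 10³ → 4 s.f., 9.5 × 10³ → 2 s.f., 1.74 × 10⁻¹ → 3 s.f., 835 → 3 s.f.; limit is 2.
Rounded to 2 significant figures: 2.4 × 10⁻⁶.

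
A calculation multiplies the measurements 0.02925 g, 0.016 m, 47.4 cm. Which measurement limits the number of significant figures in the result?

0.02925 g → 4 s.f.; 0.016 m → 2 s.f.; 47.4 cm → 3 s.f.
The fewest is 2 significant figures, from 0.016 m.

0.016 m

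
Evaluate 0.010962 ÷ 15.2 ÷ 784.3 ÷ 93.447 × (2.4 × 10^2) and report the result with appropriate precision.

2.4 × 10^-6

0.010962 ÷ 15.2 ÷ 784.3 ÷ 93.447 × (2.4 × 10^2) = 0.00000236161921121…
Multiplication/division keeps the fewest significant figures: 0.010962 → 5 s.f., 15.2 → 3 s.f., 784.3 → 4 s.f., 93.447 → 5 s.f., 2.4 × 10^2 → 2 s.f.; limit is 2.
Rounded to 2 significant figures: 2.4 × 10^-6.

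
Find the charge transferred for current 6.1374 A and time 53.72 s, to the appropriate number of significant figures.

329.7 C

charge transferred = 6.1374 A × 53.72 s = 329.701128 C.
6.1374 has 5 significant figures; 53.72 has 4.
Division/multiplication keeps the fewest: 4 significant figures.
Rounded: 329.7 C.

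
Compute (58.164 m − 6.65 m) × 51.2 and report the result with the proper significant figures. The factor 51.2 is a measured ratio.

2.64 × 10^3 m

58.164 m − 6.65 m = 51.514 m; the difference is limited to 2 decimal places (4 s.f.).
Carrying full precision, 51.514 × 51.2 = 2637.5168 m; 51.2 has 3 s.f., so the result keeps min(4, 3) = 3 s.f.
Rounded to 3 significant figures: 2.64 × 10^3 m.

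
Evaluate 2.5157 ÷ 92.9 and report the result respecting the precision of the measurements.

0.0271

2.5157 ÷ 92.9 = 0.0270796555436…
Multiplication/division keeps the fewest significant figures: 2.5157 → 5 s.f., 92.9 → 3 s.f.; limit is 3.
Rounded to 3 significant figures: 0.0271.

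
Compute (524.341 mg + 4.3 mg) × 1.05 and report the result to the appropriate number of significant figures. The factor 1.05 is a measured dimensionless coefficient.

555 mg

524.341 mg + 4.3 mg = 528.641 mg; the sum is limited to 1 decimal place (4 s.f.).
Carrying full precision, 528.641 × 1.05 = 555.07305 mg; 1.05 has 3 s.f., so the result keeps min(4, 3) = 3 s.f.
Rounded to 3 significant figures: 555 mg.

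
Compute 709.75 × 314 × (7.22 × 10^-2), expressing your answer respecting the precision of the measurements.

709.75 × 314 × (7.22 × 10^-2) = 16090.6003
Multiplication/division keeps the fewest significant figures: 709.75 → 5 s.f., 314 → 3 s.f., 7.22 × 10^-2 → 3 s.f.; limit is 3.
Rounded to 3 significant figures: 1.61 × 10^4.

1.61 × 10^4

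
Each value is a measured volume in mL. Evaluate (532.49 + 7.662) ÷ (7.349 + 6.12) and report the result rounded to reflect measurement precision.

40.10

532.49 + 7.662 = 540.152, limited to 2 d.p. → 5 s.f.; 7.349 + 6.12 = 13.469, limited to 2 d.p. → 4 s.f.
Carrying full precision, 540.152 ÷ 13.469 = 40.1033484297…; keep min(5, 4) = 4 s.f.
Rounded to 4 significant figures: 40.10.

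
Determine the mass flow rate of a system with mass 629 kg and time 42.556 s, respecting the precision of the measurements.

mass flow rate = 629 kg ÷ 42.556 s = 14.7805244854… kg/s.
629 has 3 significant figures; 42.556 has 5.
Division/multiplication keeps the fewest: 3 significant figures.
Rounded: 14.8 kg/s.

14.8 kg/s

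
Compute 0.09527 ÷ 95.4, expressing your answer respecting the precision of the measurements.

0.09527 ÷ 95.4 = 0.000998637316562…
Multiplication/division keeps the fewest significant figures: 0.09527 → 4 s.f., 95.4 → 3 s.f.; limit is 3.
Rounded to 3 significant figures: 9.99 × 10⁻⁴.

9.99 × 10⁻⁴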